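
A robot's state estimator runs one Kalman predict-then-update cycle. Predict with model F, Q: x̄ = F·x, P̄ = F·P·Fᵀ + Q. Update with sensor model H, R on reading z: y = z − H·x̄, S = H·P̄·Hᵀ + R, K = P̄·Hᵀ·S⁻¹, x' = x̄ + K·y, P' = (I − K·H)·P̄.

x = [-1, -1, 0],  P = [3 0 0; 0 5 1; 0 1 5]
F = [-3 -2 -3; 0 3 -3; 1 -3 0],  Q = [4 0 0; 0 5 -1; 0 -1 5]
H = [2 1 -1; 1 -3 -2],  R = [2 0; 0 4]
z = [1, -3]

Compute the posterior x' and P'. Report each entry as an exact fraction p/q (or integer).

x' = [5249/6377, 46642/95655, 20981/19131]
P' = [163398/6377 -96982/6377 224660/6377; -96982/6377 909038/95655 -406076/19131; 224660/6377 -406076/19131 943078/19131]

x̄ = F·x = [5, -3, 2]
P̄ = F·P·Fᵀ + Q = [108 12 30; 12 77 -37; 30 -37 53]
y = z − H·x̄ = [-4, -13]
S = H·P̄·Hᵀ + R = [566 -156; -156 381]
K = P̄·Hᵀ·S⁻¹ = [2577/6377 1256/6377; 4993/31885 -30271/95655; -199/6377 1513/19131]
x' = x̄ + K·y = [5249/6377, 46642/95655, 20981/19131]
P' = (I − K·H)·P̄ = [163398/6377 -96982/6377 224660/6377; -96982/6377 909038/95655 -406076/19131; 224660/6377 -406076/19131 943078/19131]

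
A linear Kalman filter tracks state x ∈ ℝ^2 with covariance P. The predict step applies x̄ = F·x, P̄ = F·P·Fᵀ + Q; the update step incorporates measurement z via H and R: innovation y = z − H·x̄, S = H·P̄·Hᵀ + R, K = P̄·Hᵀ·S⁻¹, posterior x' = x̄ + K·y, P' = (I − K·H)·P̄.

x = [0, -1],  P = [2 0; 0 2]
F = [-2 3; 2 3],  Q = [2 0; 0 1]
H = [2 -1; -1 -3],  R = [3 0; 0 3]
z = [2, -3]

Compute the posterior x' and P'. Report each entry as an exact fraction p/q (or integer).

x̄ = F·x = [-3, -3]
P̄ = F·P·Fᵀ + Q = [28 10; 10 27]
y = z − H·x̄ = [5, -15]
S = H·P̄·Hᵀ + R = [102 -25; -25 334]
K = P̄·Hᵀ·S⁻¹ = [13914/33443 -4766/33443; -4613/33443 -9457/33443]
x' = x̄ + K·y = [40731/33443, 18461/33443]
P' = (I − K·H)·P̄ = [19932/33443 -1878/33443; -1878/33443 10083/33443]

x' = [40731/33443, 18461/33443]
P' = [19932/33443 -1878/33443; -1878/33443 10083/33443]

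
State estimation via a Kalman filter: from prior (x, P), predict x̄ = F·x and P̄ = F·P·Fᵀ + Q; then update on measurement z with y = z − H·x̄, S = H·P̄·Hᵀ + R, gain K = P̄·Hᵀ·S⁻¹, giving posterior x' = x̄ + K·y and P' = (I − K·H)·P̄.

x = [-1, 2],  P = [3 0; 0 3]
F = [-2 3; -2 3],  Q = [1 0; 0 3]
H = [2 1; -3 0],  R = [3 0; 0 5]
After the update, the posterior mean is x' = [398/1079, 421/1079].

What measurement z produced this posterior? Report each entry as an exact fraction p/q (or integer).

z = [1, -1]

x̄ = F·x = [8, 8]
P̄ = F·P·Fᵀ + Q = [40 39; 39 42]
S = H·P̄·Hᵀ + R = [361 -357; -357 365]
K = P̄·Hᵀ·S⁻¹ = [595/4316 -837/4316; 2031/4316 603/4316]
x' − x̄ = [-8234/1079, -8211/1079] = K·y
y = (KᵀK)⁻¹·Kᵀ·(x' − x̄) = [-23, 23]
z = y + H·x̄ = [-23, 23] + [24, -24] = [1, -1]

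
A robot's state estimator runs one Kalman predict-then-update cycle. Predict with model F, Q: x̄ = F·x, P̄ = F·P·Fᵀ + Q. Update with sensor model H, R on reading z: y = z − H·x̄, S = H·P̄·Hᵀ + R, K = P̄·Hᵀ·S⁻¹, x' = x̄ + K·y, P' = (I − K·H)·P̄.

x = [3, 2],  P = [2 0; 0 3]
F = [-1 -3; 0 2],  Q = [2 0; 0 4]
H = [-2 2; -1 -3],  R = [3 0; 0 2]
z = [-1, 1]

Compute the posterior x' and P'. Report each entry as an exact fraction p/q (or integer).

x̄ = F·x = [-9, 4]
P̄ = F·P·Fᵀ + Q = [31 -18; -18 16]
y = z − H·x̄ = [-27, 4]
S = H·P̄·Hᵀ + R = [335 -106; -106 69]
K = P̄·Hᵀ·S⁻¹ = [-4324/11879 -2683/11879; 216/1697 -406/1697]
x' = x̄ + K·y = [-895/11879, -668/1697]
P' = (I − K·H)·P̄ = [6206/11879 -40/1697; -40/1697 284/1697]

x' = [-895/11879, -668/1697]
P' = [6206/11879 -40/1697; -40/1697 284/1697]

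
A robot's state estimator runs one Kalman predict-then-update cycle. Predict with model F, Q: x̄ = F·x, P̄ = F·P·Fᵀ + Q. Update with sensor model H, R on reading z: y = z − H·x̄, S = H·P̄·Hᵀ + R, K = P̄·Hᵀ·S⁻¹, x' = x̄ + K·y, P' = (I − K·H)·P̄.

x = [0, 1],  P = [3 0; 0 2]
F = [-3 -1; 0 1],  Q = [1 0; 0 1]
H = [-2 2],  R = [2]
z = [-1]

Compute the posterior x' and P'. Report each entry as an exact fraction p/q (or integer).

x̄ = F·x = [-1, 1]
P̄ = F·P·Fᵀ + Q = [30 -2; -2 3]
y = z − H·x̄ = [-5]
S = H·P̄·Hᵀ + R = [150]
K = P̄·Hᵀ·S⁻¹ = [-32/75; 1/15]
x' = x̄ + K·y = [17/15, 2/3]
P' = (I − K·H)·P̄ = [202/75 34/15; 34/15 7/3]

x' = [17/15, 2/3]
P' = [202/75 34/15; 34/15 7/3]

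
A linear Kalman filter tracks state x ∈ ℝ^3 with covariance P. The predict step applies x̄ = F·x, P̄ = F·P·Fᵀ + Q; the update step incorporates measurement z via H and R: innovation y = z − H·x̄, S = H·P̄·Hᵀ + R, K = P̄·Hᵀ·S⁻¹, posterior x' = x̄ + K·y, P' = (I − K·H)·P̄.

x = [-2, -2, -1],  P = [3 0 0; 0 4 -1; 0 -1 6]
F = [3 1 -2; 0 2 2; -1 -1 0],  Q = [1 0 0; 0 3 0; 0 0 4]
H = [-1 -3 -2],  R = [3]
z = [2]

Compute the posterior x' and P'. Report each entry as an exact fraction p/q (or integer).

x̄ = F·x = [-6, -6, 4]
P̄ = F·P·Fᵀ + Q = [60 -14 -15; -14 35 -6; -15 -6 11]
y = z − H·x̄ = [-14]
S = H·P̄·Hᵀ + R = [206]
K = P̄·Hᵀ·S⁻¹ = [6/103; -79/206; 11/206]
x' = x̄ + K·y = [-702/103, -65/103, 335/103]
P' = (I − K·H)·P̄ = [6108/103 -968/103 -1611/103; -968/103 969/206 -367/206; -1611/103 -367/206 2145/206]

x' = [-702/103, -65/103, 335/103]
P' = [6108/103 -968/103 -1611/103; -968/103 969/206 -367/206; -1611/103 -367/206 2145/206]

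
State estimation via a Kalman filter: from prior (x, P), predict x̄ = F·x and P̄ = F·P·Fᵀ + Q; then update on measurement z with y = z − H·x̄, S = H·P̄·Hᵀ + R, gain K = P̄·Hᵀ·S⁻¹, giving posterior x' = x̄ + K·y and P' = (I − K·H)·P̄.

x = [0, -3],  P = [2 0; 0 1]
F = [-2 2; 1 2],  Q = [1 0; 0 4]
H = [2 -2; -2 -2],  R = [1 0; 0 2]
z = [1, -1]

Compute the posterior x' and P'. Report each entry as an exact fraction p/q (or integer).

x̄ = F·x = [-6, -6]
P̄ = F·P·Fᵀ + Q = [13 0; 0 10]
y = z − H·x̄ = [1, -25]
S = H·P̄·Hᵀ + R = [93 -12; -12 94]
K = P̄·Hᵀ·S⁻¹ = [1066/4299 -351/1433; -1060/4299 -350/1433]
x' = x̄ + K·y = [1597/4299, -604/4299]
P' = (I − K·H)·P̄ = [793/4299 260/4299; 260/4299 790/4299]

x' = [1597/4299, -604/4299]
P' = [793/4299 260/4299; 260/4299 790/4299]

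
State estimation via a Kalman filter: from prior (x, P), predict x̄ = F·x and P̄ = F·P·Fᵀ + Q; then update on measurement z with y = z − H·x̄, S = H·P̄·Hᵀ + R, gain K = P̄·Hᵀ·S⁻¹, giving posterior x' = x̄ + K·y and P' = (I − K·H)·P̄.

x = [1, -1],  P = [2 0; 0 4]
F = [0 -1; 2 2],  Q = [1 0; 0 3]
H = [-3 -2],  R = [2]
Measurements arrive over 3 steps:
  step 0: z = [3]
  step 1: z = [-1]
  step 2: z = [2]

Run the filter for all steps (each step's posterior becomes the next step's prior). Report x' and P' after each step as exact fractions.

step 0: x̄ = F·x = [1, 0]
step 0: P̄ = F·P·Fᵀ + Q = [5 -8; -8 27]
step 0: y = z − H·x̄ = [6]
step 0: S = H·P̄·Hᵀ + R = [59]
step 0: K = P̄·Hᵀ·S⁻¹ = [1/59; -30/59]
step 0: x' = x̄ + K·y = [65/59, -180/59]
step 0: P' = (I − K·H)·P̄ = [294/59 -442/59; -442/59 693/59]
step 1: x̄ = F·x = [180/59, -230/59]
step 1: P̄ = F·P·Fᵀ + Q = [752/59 -502/59; -502/59 589/59]
step 1: y = z − H·x̄ = [21/59]
step 1: S = H·P̄·Hᵀ + R = [3218/59]
step 1: K = P̄·Hᵀ·S⁻¹ = [-626/1609; 164/1609]
step 1: x' = x̄ + K·y = [4686/1609, -6214/1609]
step 1: P' = (I − K·H)·P̄ = [7224/1609 -10210/1609; -10210/1609 15151/1609]
step 2: x̄ = F·x = [6214/1609, -3056/1609]
step 2: P̄ = F·P·Fᵀ + Q = [16760/1609 -9882/1609; -9882/1609 12647/1609]
step 2: y = z − H·x̄ = [15748/1609]
step 2: S = H·P̄·Hᵀ + R = [86062/1609]
step 2: K = P̄·Hᵀ·S⁻¹ = [-15258/43031; 2176/43031]
step 2: x' = x̄ + K·y = [16850/43031, -60432/43031]
step 2: P' = (I − K·H)·P̄ = [158848/43031 -223014/43031; -223014/43031 332345/43031]

step 0: x' = [65/59, -180/59], P' = [294/59 -442/59; -442/59 693/59]
step 1: x' = [4686/1609, -6214/1609], P' = [7224/1609 -10210/1609; -10210/1609 15151/1609]
step 2: x' = [16850/43031, -60432/43031], P' = [158848/43031 -223014/43031; -223014/43031 332345/43031]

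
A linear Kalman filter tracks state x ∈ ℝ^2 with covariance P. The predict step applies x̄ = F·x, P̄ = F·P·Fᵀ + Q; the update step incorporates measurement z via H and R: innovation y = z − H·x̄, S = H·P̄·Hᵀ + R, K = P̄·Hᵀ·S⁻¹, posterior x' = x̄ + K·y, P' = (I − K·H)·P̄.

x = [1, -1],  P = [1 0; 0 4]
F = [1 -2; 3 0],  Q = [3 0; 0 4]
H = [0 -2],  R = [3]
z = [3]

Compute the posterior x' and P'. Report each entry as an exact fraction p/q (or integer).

x̄ = F·x = [3, 3]
P̄ = F·P·Fᵀ + Q = [20 3; 3 13]
y = z − H·x̄ = [9]
S = H·P̄·Hᵀ + R = [55]
K = P̄·Hᵀ·S⁻¹ = [-6/55; -26/55]
x' = x̄ + K·y = [111/55, -69/55]
P' = (I − K·H)·P̄ = [1064/55 9/55; 9/55 39/55]

x' = [111/55, -69/55]
P' = [1064/55 9/55; 9/55 39/55]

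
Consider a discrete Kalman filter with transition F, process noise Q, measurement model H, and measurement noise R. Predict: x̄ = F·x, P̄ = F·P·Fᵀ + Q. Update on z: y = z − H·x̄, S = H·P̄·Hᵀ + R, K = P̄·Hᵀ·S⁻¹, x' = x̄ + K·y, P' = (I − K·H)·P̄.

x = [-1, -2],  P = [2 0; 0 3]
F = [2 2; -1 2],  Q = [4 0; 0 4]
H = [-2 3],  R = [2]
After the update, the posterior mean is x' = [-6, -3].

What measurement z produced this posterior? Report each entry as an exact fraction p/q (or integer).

z = [3]

x̄ = F·x = [-6, -3]
P̄ = F·P·Fᵀ + Q = [24 8; 8 18]
S = H·P̄·Hᵀ + R = [164]
K = P̄·Hᵀ·S⁻¹ = [-6/41; 19/82]
x' − x̄ = [0, 0] = K·y
y = (KᵀK)⁻¹·Kᵀ·(x' − x̄) = [0]
z = y + H·x̄ = [0] + [3] = [3]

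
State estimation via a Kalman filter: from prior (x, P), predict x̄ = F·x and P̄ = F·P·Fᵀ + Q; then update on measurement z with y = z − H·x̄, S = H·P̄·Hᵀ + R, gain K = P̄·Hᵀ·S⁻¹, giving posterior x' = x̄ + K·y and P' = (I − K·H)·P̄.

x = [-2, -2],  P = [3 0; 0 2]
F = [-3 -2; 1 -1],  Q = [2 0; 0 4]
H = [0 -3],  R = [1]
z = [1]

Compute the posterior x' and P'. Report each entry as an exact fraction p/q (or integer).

x̄ = F·x = [10, 0]
P̄ = F·P·Fᵀ + Q = [37 -5; -5 9]
y = z − H·x̄ = [1]
S = H·P̄·Hᵀ + R = [82]
K = P̄·Hᵀ·S⁻¹ = [15/82; -27/82]
x' = x̄ + K·y = [835/82, -27/82]
P' = (I − K·H)·P̄ = [2809/82 -5/82; -5/82 9/82]

x' = [835/82, -27/82]
P' = [2809/82 -5/82; -5/82 9/82]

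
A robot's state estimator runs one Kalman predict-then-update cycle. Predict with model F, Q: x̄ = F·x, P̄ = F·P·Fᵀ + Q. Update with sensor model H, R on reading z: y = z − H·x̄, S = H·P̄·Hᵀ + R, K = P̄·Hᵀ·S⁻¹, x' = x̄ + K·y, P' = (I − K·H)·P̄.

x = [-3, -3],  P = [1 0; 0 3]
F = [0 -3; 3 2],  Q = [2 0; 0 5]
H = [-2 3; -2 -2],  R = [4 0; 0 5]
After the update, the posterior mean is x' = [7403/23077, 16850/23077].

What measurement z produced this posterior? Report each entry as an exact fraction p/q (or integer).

x̄ = F·x = [9, -15]
P̄ = F·P·Fᵀ + Q = [29 -18; -18 26]
S = H·P̄·Hᵀ + R = [570 -4; -4 81]
K = P̄·Hᵀ·S⁻¹ = [-4580/23077 -6494/23077; 4585/23077 -4332/23077]
x' − x̄ = [-200290/23077, 363005/23077] = K·y
y = (KᵀK)⁻¹·Kᵀ·(x' − x̄) = [65, -15]
z = y + H·x̄ = [65, -15] + [-63, 12] = [2, -3]

z = [2, -3]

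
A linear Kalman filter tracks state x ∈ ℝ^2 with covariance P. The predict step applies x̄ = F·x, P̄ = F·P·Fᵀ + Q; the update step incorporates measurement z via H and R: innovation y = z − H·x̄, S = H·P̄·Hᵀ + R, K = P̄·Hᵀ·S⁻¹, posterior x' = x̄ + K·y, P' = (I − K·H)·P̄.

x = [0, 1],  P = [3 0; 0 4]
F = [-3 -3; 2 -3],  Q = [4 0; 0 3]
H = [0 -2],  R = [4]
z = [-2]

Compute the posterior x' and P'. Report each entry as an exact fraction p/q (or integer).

x̄ = F·x = [-3, -3]
P̄ = F·P·Fᵀ + Q = [67 18; 18 51]
y = z − H·x̄ = [-8]
S = H·P̄·Hᵀ + R = [208]
K = P̄·Hᵀ·S⁻¹ = [-9/52; -51/104]
x' = x̄ + K·y = [-21/13, 12/13]
P' = (I − K·H)·P̄ = [790/13 9/26; 9/26 51/52]

x' = [-21/13, 12/13]
P' = [790/13 9/26; 9/26 51/52]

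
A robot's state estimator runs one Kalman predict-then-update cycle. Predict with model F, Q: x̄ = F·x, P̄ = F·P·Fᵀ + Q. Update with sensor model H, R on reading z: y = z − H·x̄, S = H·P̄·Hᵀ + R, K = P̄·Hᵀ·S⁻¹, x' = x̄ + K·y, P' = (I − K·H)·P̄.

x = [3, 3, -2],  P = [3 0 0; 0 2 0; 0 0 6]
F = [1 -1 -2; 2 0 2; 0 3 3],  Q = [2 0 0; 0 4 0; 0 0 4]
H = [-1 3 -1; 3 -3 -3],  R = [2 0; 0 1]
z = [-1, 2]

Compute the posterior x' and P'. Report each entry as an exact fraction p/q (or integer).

x' = [378374/82751, 154402/82751, 168897/82751]
P' = [392754/82751 200400/82751 189196/82751; 200400/82751 112988/82751 88152/82751; 189196/82751 88152/82751 531672/413755]

x̄ = F·x = [4, 2, 3]
P̄ = F·P·Fᵀ + Q = [31 -18 -42; -18 40 36; -42 36 76]
y = z − H·x̄ = [0, 5]
S = H·P̄·Hᵀ + R = [277 -657; -657 3052]
K = P̄·Hᵀ·S⁻¹ = [9625/82751 9474/82751; 25206/82751 -2220/82751; -77686/413755 -79356/413755]
x' = x̄ + K·y = [378374/82751, 154402/82751, 168897/82751]
P' = (I − K·H)·P̄ = [392754/82751 200400/82751 189196/82751; 200400/82751 112988/82751 88152/82751; 189196/82751 88152/82751 531672/413755]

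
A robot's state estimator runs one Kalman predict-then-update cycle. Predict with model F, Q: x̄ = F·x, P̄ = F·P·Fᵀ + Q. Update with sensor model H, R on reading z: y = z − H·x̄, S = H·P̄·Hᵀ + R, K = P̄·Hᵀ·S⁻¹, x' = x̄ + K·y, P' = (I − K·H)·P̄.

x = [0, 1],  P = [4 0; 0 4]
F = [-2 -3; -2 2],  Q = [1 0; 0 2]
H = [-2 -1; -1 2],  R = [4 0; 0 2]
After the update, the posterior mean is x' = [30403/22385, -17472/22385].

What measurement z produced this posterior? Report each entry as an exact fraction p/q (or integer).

z = [-2, -3]

x̄ = F·x = [-3, 2]
P̄ = F·P·Fᵀ + Q = [53 -8; -8 34]
S = H·P̄·Hᵀ + R = [218 62; 62 223]
K = P̄·Hᵀ·S⁻¹ = [-8788/22385 -4483/22385; -4363/22385 8842/22385]
x' − x̄ = [97558/22385, -62242/22385] = K·y
y = (KᵀK)⁻¹·Kᵀ·(x' − x̄) = [-6, -10]
z = y + H·x̄ = [-6, -10] + [4, 7] = [-2, -3]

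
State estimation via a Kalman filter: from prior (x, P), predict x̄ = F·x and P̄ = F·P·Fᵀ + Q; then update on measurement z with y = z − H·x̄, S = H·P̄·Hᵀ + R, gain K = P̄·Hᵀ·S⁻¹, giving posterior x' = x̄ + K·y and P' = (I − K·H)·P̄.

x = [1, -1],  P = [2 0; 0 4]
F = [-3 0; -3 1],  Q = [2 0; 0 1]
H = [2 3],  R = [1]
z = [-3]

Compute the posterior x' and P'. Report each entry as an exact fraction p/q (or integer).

x' = [-17/84, -7/8]
P' = [311/126 -19/12; -19/12 9/8]

x̄ = F·x = [-3, -4]
P̄ = F·P·Fᵀ + Q = [20 18; 18 23]
y = z − H·x̄ = [15]
S = H·P̄·Hᵀ + R = [504]
K = P̄·Hᵀ·S⁻¹ = [47/252; 5/24]
x' = x̄ + K·y = [-17/84, -7/8]
P' = (I − K·H)·P̄ = [311/126 -19/12; -19/12 9/8]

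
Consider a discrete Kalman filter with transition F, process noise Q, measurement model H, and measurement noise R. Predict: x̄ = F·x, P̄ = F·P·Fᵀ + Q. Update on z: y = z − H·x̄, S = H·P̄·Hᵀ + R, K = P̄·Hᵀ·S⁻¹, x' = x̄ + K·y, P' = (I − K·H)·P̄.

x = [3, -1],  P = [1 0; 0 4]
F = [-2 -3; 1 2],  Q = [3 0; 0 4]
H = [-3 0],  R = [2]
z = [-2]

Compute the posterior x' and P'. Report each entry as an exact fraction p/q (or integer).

x̄ = F·x = [-3, 1]
P̄ = F·P·Fᵀ + Q = [43 -26; -26 21]
y = z − H·x̄ = [-11]
S = H·P̄·Hᵀ + R = [389]
K = P̄·Hᵀ·S⁻¹ = [-129/389; 78/389]
x' = x̄ + K·y = [252/389, -469/389]
P' = (I − K·H)·P̄ = [86/389 -52/389; -52/389 2085/389]

x' = [252/389, -469/389]
P' = [86/389 -52/389; -52/389 2085/389]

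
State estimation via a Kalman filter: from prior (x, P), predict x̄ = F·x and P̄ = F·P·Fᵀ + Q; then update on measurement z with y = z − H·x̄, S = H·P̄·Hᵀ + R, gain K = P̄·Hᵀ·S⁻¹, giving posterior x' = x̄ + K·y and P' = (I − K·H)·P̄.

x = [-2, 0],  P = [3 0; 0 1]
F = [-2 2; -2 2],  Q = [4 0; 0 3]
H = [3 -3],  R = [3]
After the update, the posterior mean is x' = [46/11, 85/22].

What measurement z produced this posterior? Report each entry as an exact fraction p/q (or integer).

x̄ = F·x = [4, 4]
P̄ = F·P·Fᵀ + Q = [20 16; 16 19]
S = H·P̄·Hᵀ + R = [66]
K = P̄·Hᵀ·S⁻¹ = [2/11; -3/22]
x' − x̄ = [2/11, -3/22] = K·y
y = (KᵀK)⁻¹·Kᵀ·(x' − x̄) = [1]
z = y + H·x̄ = [1] + [0] = [1]

z = [1]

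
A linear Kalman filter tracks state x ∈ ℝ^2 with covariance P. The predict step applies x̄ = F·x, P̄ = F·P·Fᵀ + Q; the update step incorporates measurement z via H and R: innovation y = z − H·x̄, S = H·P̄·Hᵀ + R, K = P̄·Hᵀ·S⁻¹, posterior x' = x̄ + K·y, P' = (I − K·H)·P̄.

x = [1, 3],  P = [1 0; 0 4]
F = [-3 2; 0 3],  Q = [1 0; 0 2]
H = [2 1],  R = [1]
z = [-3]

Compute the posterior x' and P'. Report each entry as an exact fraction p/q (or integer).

x̄ = F·x = [3, 9]
P̄ = F·P·Fᵀ + Q = [26 24; 24 38]
y = z − H·x̄ = [-18]
S = H·P̄·Hᵀ + R = [239]
K = P̄·Hᵀ·S⁻¹ = [76/239; 86/239]
x' = x̄ + K·y = [-651/239, 603/239]
P' = (I − K·H)·P̄ = [438/239 -800/239; -800/239 1686/239]

x' = [-651/239, 603/239]
P' = [438/239 -800/239; -800/239 1686/239]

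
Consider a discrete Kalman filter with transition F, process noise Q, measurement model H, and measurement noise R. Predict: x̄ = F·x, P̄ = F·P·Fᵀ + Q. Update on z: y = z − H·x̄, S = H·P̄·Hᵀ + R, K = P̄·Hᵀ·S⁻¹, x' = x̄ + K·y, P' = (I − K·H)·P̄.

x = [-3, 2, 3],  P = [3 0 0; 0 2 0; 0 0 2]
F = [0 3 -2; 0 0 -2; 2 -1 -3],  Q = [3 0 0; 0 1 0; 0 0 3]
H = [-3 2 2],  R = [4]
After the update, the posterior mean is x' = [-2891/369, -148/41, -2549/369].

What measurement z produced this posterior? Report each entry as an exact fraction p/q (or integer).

z = [3]

x̄ = F·x = [0, -6, -17]
P̄ = F·P·Fᵀ + Q = [29 8 6; 8 9 12; 6 12 35]
S = H·P̄·Hᵀ + R = [369]
K = P̄·Hᵀ·S⁻¹ = [-59/369; 2/41; 76/369]
x' − x̄ = [-2891/369, 98/41, 3724/369] = K·y
y = (KᵀK)⁻¹·Kᵀ·(x' − x̄) = [49]
z = y + H·x̄ = [49] + [-46] = [3]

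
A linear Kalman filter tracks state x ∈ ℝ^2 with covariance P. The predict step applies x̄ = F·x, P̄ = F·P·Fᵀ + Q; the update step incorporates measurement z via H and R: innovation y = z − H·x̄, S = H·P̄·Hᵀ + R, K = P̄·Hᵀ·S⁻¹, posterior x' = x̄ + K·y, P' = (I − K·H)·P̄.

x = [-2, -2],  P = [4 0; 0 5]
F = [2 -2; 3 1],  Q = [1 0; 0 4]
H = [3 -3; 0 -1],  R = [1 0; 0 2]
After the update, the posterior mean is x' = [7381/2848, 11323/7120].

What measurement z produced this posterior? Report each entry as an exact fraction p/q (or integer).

z = [3, -2]

x̄ = F·x = [0, -8]
P̄ = F·P·Fᵀ + Q = [37 14; 14 45]
S = H·P̄·Hᵀ + R = [487 93; 93 47]
K = P̄·Hᵀ·S⁻¹ = [909/2848 -2647/2848; -93/7120 -6633/7120]
x' − x̄ = [7381/2848, 68283/7120] = K·y
y = (KᵀK)⁻¹·Kᵀ·(x' − x̄) = [-21, -10]
z = y + H·x̄ = [-21, -10] + [24, 8] = [3, -2]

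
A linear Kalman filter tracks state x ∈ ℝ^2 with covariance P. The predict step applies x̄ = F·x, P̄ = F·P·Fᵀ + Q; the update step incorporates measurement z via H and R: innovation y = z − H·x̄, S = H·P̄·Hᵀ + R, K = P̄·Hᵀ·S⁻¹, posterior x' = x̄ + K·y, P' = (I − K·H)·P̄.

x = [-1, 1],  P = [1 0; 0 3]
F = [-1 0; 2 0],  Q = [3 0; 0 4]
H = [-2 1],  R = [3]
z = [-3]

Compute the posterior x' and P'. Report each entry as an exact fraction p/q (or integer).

x̄ = F·x = [1, -2]
P̄ = F·P·Fᵀ + Q = [4 -2; -2 8]
y = z − H·x̄ = [1]
S = H·P̄·Hᵀ + R = [35]
K = P̄·Hᵀ·S⁻¹ = [-2/7; 12/35]
x' = x̄ + K·y = [5/7, -58/35]
P' = (I − K·H)·P̄ = [8/7 10/7; 10/7 136/35]

x' = [5/7, -58/35]
P' = [8/7 10/7; 10/7 136/35]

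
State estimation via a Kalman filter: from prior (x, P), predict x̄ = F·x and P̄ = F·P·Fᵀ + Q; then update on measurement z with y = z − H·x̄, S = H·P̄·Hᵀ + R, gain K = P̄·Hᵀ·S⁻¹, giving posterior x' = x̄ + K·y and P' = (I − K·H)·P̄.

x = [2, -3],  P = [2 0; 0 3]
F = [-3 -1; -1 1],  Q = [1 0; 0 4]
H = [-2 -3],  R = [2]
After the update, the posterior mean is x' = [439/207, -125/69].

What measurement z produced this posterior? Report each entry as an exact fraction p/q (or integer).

x̄ = F·x = [-3, -5]
P̄ = F·P·Fᵀ + Q = [22 3; 3 9]
S = H·P̄·Hᵀ + R = [207]
K = P̄·Hᵀ·S⁻¹ = [-53/207; -11/69]
x' − x̄ = [1060/207, 220/69] = K·y
y = (KᵀK)⁻¹·Kᵀ·(x' − x̄) = [-20]
z = y + H·x̄ = [-20] + [21] = [1]

z = [1]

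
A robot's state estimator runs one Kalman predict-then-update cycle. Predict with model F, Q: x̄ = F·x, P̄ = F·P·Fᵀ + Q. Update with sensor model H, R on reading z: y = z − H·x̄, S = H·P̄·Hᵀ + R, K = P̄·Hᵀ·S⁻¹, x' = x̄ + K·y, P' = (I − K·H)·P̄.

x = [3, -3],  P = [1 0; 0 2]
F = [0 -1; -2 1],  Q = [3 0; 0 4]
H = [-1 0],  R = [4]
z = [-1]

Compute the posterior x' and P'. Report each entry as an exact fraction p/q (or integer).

x' = [17/9, -77/9]
P' = [20/9 -8/9; -8/9 86/9]

x̄ = F·x = [3, -9]
P̄ = F·P·Fᵀ + Q = [5 -2; -2 10]
y = z − H·x̄ = [2]
S = H·P̄·Hᵀ + R = [9]
K = P̄·Hᵀ·S⁻¹ = [-5/9; 2/9]
x' = x̄ + K·y = [17/9, -77/9]
P' = (I − K·H)·P̄ = [20/9 -8/9; -8/9 86/9]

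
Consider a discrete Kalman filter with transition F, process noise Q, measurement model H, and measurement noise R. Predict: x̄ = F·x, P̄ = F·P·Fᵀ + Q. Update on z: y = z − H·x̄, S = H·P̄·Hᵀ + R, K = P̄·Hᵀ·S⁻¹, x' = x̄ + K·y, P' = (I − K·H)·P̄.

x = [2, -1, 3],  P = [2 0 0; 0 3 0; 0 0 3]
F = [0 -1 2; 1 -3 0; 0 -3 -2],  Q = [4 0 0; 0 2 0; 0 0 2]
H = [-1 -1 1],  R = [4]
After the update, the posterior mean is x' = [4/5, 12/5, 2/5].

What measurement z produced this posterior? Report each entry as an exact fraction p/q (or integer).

x̄ = F·x = [7, 5, -3]
P̄ = F·P·Fᵀ + Q = [19 9 -3; 9 31 27; -3 27 41]
S = H·P̄·Hᵀ + R = [65]
K = P̄·Hᵀ·S⁻¹ = [-31/65; -1/5; 17/65]
x' − x̄ = [-31/5, -13/5, 17/5] = K·y
y = (KᵀK)⁻¹·Kᵀ·(x' − x̄) = [13]
z = y + H·x̄ = [13] + [-15] = [-2]

z = [-2]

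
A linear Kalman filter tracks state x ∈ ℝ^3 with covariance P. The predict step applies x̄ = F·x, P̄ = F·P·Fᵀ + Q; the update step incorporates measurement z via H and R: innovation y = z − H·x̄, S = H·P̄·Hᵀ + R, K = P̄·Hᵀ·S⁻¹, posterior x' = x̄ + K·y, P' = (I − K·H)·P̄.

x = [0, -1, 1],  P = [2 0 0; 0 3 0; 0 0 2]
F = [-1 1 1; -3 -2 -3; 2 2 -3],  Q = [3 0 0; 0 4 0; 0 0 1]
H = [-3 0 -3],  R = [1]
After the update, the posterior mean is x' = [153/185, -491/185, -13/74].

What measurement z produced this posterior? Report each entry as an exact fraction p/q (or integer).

z = [-2]

x̄ = F·x = [0, -1, -5]
P̄ = F·P·Fᵀ + Q = [10 -6 -4; -6 52 -6; -4 -6 39]
S = H·P̄·Hᵀ + R = [370]
K = P̄·Hᵀ·S⁻¹ = [-9/185; 18/185; -21/74]
x' − x̄ = [153/185, -306/185, 357/74] = K·y
y = (KᵀK)⁻¹·Kᵀ·(x' − x̄) = [-17]
z = y + H·x̄ = [-17] + [15] = [-2]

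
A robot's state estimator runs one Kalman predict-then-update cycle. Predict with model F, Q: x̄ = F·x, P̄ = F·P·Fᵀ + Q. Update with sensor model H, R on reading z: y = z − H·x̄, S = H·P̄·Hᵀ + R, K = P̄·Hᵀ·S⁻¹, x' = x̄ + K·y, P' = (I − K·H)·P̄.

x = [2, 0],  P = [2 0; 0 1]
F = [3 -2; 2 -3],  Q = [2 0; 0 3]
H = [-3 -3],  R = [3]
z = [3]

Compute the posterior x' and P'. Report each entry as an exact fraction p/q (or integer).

x̄ = F·x = [6, 4]
P̄ = F·P·Fᵀ + Q = [24 18; 18 20]
y = z − H·x̄ = [33]
S = H·P̄·Hᵀ + R = [723]
K = P̄·Hᵀ·S⁻¹ = [-42/241; -38/241]
x' = x̄ + K·y = [60/241, -290/241]
P' = (I − K·H)·P̄ = [492/241 -450/241; -450/241 488/241]

x' = [60/241, -290/241]
P' = [492/241 -450/241; -450/241 488/241]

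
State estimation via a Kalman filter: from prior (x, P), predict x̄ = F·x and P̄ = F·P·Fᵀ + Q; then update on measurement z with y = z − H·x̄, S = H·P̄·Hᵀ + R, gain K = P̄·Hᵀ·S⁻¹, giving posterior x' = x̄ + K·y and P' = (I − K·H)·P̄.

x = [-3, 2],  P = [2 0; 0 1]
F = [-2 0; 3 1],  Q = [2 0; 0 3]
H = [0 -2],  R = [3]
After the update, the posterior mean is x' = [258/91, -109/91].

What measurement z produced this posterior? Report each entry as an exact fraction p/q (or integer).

z = [2]

x̄ = F·x = [6, -7]
P̄ = F·P·Fᵀ + Q = [10 -12; -12 22]
S = H·P̄·Hᵀ + R = [91]
K = P̄·Hᵀ·S⁻¹ = [24/91; -44/91]
x' − x̄ = [-288/91, 528/91] = K·y
y = (KᵀK)⁻¹·Kᵀ·(x' − x̄) = [-12]
z = y + H·x̄ = [-12] + [14] = [2]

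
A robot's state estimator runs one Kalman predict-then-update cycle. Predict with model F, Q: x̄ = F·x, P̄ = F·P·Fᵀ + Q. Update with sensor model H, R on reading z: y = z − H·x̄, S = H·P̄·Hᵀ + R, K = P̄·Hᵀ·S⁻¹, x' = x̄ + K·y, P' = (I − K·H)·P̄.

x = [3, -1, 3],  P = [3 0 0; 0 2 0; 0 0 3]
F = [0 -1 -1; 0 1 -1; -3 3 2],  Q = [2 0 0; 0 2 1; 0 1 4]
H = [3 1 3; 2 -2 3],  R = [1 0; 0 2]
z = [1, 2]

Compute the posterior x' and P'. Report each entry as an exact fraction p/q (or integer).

x' = [-22589/16094, -75/2476, 27015/16094]
P' = [40238/8047 -1907/1238 -35843/8047; -1907/1238 1961/2476 1699/1238; -35843/8047 1699/1238 32523/8047]

x̄ = F·x = [-2, -4, -6]
P̄ = F·P·Fᵀ + Q = [7 1 -12; 1 7 1; -12 1 61]
y = z − H·x̄ = [29, 16]
S = H·P̄·Hᵀ + R = [416 390; 390 443]
K = P̄·Hᵀ·S⁻¹ = [1579/16094 -87/619; 713/2476 -339/1238; 2167/16094 146/619]
x' = x̄ + K·y = [-22589/16094, -75/2476, 27015/16094]
P' = (I − K·H)·P̄ = [40238/8047 -1907/1238 -35843/8047; -1907/1238 1961/2476 1699/1238; -35843/8047 1699/1238 32523/8047]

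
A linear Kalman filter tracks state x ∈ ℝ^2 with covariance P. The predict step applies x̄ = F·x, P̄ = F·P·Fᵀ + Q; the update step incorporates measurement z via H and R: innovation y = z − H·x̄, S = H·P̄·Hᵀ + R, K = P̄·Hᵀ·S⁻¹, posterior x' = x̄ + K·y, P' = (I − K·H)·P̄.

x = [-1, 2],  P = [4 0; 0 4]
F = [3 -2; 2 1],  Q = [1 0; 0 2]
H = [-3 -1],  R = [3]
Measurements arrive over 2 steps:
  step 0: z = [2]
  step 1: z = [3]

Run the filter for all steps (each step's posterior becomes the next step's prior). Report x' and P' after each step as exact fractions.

step 0: x̄ = F·x = [-7, 0]
step 0: P̄ = F·P·Fᵀ + Q = [53 16; 16 22]
step 0: y = z − H·x̄ = [-19]
step 0: S = H·P̄·Hᵀ + R = [598]
step 0: K = P̄·Hᵀ·S⁻¹ = [-175/598; -35/299]
step 0: x' = x̄ + K·y = [-861/598, 665/299]
step 0: P' = (I − K·H)·P̄ = [1069/598 -1341/299; -1341/299 4128/299]
step 1: x̄ = F·x = [-5243/598, -196/299]
step 1: P̄ = F·P·Fᵀ + Q = [75427/598 -3708/299; -3708/299 1500/299]
step 1: y = z − H·x̄ = [-14327/598]
step 1: S = H·P̄·Hᵀ + R = [639141/598]
step 1: K = P̄·Hᵀ·S⁻¹ = [-72955/213047; 6416/213047]
step 1: x' = x̄ + K·y = [-120032/213047, -293372/213047]
step 1: P' = (I − K·H)·P̄ = [170903/213047 -293844/213047; -293844/213047 862284/213047]

step 0: x' = [-861/598, 665/299], P' = [1069/598 -1341/299; -1341/299 4128/299]
step 1: x' = [-120032/213047, -293372/213047], P' = [170903/213047 -293844/213047; -293844/213047 862284/213047]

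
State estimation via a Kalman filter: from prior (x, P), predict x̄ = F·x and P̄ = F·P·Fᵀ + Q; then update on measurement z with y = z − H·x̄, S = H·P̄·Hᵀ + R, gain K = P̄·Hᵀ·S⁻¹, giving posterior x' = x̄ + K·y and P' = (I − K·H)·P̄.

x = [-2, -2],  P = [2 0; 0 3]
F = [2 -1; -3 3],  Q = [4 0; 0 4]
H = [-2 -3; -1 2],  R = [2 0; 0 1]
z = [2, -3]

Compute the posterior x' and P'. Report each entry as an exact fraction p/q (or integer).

x̄ = F·x = [-2, 0]
P̄ = F·P·Fᵀ + Q = [15 -21; -21 49]
y = z − H·x̄ = [-2, -5]
S = H·P̄·Hᵀ + R = [251 -243; -243 296]
K = P̄·Hᵀ·S⁻¹ = [-4083/15247 -6288/15247; -2163/15247 4354/15247]
x' = x̄ + K·y = [9112/15247, -17444/15247]
P' = (I − K·H)·P̄ = [5028/15247 -630/15247; -630/15247 1862/15247]

x' = [9112/15247, -17444/15247]
P' = [5028/15247 -630/15247; -630/15247 1862/15247]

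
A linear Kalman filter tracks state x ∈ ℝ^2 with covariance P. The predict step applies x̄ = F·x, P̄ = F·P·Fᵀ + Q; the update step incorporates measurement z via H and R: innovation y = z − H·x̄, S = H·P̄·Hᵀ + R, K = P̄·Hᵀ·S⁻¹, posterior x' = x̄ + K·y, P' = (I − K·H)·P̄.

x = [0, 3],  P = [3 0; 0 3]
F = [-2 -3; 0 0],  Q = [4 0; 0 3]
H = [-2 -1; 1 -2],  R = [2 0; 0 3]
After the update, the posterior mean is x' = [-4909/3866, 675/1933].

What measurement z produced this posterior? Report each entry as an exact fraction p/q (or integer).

x̄ = F·x = [-9, 0]
P̄ = F·P·Fᵀ + Q = [43 0; 0 3]
S = H·P̄·Hᵀ + R = [177 -80; -80 58]
K = P̄·Hᵀ·S⁻¹ = [-774/1933 731/3866; -327/1933 -651/1933]
x' − x̄ = [29885/3866, 675/1933] = K·y
y = (KᵀK)⁻¹·Kᵀ·(x' − x̄) = [-16, 7]
z = y + H·x̄ = [-16, 7] + [18, -9] = [2, -2]

z = [2, -2]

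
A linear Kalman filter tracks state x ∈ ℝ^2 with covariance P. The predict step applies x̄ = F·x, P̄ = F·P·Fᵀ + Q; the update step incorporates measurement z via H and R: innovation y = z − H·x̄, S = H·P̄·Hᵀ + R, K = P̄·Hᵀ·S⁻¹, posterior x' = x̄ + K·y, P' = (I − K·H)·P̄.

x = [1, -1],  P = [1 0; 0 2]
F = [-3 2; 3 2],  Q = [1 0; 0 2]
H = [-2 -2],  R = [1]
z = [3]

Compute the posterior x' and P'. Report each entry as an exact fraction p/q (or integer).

x' = [-535/141, 107/47]
P' = [1382/141 -455/47; -455/47 461/47]

x̄ = F·x = [-5, 1]
P̄ = F·P·Fᵀ + Q = [18 -1; -1 19]
y = z − H·x̄ = [-5]
S = H·P̄·Hᵀ + R = [141]
K = P̄·Hᵀ·S⁻¹ = [-34/141; -12/47]
x' = x̄ + K·y = [-535/141, 107/47]
P' = (I − K·H)·P̄ = [1382/141 -455/47; -455/47 461/47]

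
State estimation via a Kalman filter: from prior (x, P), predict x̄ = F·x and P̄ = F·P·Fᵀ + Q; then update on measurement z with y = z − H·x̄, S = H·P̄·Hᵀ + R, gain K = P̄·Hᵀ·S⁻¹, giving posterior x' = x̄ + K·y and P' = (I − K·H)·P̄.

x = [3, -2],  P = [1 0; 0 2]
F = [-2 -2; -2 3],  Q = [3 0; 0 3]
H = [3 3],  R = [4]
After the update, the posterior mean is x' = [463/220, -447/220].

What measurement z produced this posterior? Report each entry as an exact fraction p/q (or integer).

x̄ = F·x = [-2, -12]
P̄ = F·P·Fᵀ + Q = [15 -8; -8 25]
S = H·P̄·Hᵀ + R = [220]
K = P̄·Hᵀ·S⁻¹ = [21/220; 51/220]
x' − x̄ = [903/220, 2193/220] = K·y
y = (KᵀK)⁻¹·Kᵀ·(x' − x̄) = [43]
z = y + H·x̄ = [43] + [-42] = [1]

z = [1]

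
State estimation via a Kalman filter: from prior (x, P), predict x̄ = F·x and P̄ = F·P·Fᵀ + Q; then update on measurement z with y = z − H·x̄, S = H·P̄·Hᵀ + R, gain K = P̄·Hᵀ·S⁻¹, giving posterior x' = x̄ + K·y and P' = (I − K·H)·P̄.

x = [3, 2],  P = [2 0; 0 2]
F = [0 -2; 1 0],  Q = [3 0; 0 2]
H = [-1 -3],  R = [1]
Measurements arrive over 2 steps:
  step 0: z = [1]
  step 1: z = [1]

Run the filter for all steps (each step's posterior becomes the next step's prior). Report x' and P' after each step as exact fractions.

step 0: x̄ = F·x = [-4, 3]
step 0: P̄ = F·P·Fᵀ + Q = [11 0; 0 4]
step 0: y = z − H·x̄ = [6]
step 0: S = H·P̄·Hᵀ + R = [48]
step 0: K = P̄·Hᵀ·S⁻¹ = [-11/48; -1/4]
step 0: x' = x̄ + K·y = [-43/8, 3/2]
step 0: P' = (I − K·H)·P̄ = [407/48 -11/4; -11/4 1]
step 1: x̄ = F·x = [-3, -43/8]
step 1: P̄ = F·P·Fᵀ + Q = [7 11/2; 11/2 503/48]
step 1: y = z − H·x̄ = [-145/8]
step 1: S = H·P̄·Hᵀ + R = [2165/16]
step 1: K = P̄·Hᵀ·S⁻¹ = [-376/2165; -591/2165]
step 1: x' = x̄ + K·y = [64/433, -185/433]
step 1: P' = (I − K·H)·P̄ = [6319/2165 -1981/2165; -1981/2165 2572/6495]

step 0: x' = [-43/8, 3/2], P' = [407/48 -11/4; -11/4 1]
step 1: x' = [64/433, -185/433], P' = [6319/2165 -1981/2165; -1981/2165 2572/6495]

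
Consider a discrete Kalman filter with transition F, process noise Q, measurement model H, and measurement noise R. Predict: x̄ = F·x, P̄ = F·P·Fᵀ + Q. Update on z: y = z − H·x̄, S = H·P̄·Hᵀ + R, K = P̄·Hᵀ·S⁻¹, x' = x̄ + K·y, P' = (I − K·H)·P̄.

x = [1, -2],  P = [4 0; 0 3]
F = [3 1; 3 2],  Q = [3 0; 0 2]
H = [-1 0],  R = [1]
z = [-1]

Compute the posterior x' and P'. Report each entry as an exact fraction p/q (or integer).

x̄ = F·x = [1, -1]
P̄ = F·P·Fᵀ + Q = [42 42; 42 50]
y = z − H·x̄ = [0]
S = H·P̄·Hᵀ + R = [43]
K = P̄·Hᵀ·S⁻¹ = [-42/43; -42/43]
x' = x̄ + K·y = [1, -1]
P' = (I − K·H)·P̄ = [42/43 42/43; 42/43 386/43]

x' = [1, -1]
P' = [42/43 42/43; 42/43 386/43]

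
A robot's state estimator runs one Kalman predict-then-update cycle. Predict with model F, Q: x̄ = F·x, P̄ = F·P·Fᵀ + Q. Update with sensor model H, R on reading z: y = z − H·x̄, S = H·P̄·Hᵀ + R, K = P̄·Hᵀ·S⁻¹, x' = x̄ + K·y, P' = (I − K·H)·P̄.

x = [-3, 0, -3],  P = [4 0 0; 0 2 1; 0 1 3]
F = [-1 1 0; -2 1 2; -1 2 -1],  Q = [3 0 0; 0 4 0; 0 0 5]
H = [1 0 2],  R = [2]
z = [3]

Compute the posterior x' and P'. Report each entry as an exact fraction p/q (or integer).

x' = [33/103, -360/103, 150/103]
P' = [398/103 546/103 -176/103; 546/103 3014/103 -243/103; -176/103 -243/103 127/103]

x̄ = F·x = [3, 0, 6]
P̄ = F·P·Fᵀ + Q = [9 12 7; 12 38 9; 7 9 16]
y = z − H·x̄ = [-12]
S = H·P̄·Hᵀ + R = [103]
K = P̄·Hᵀ·S⁻¹ = [23/103; 30/103; 39/103]
x' = x̄ + K·y = [33/103, -360/103, 150/103]
P' = (I − K·H)·P̄ = [398/103 546/103 -176/103; 546/103 3014/103 -243/103; -176/103 -243/103 127/103]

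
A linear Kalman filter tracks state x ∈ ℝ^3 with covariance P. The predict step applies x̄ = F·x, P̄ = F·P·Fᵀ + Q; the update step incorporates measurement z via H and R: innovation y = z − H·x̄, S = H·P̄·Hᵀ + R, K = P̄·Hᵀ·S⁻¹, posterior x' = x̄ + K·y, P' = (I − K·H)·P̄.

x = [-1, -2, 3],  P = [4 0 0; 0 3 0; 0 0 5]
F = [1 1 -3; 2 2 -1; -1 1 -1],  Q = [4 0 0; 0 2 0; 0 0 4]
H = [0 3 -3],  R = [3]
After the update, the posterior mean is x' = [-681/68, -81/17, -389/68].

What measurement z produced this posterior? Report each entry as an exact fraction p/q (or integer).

x̄ = F·x = [-12, -9, -4]
P̄ = F·P·Fᵀ + Q = [56 29 14; 29 35 3; 14 3 16]
S = H·P̄·Hᵀ + R = [408]
K = P̄·Hᵀ·S⁻¹ = [15/136; 4/17; -13/136]
x' − x̄ = [135/68, 72/17, -117/68] = K·y
y = (KᵀK)⁻¹·Kᵀ·(x' − x̄) = [18]
z = y + H·x̄ = [18] + [-15] = [3]

z = [3]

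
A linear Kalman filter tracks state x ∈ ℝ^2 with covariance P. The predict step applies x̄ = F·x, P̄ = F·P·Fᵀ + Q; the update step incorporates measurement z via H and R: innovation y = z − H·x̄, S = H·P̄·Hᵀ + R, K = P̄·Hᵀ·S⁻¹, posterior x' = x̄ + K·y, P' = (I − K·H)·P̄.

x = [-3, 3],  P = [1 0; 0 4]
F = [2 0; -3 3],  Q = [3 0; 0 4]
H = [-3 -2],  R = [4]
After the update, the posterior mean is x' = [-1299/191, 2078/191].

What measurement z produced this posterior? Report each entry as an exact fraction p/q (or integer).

z = [-1]

x̄ = F·x = [-6, 18]
P̄ = F·P·Fᵀ + Q = [7 -6; -6 49]
S = H·P̄·Hᵀ + R = [191]
K = P̄·Hᵀ·S⁻¹ = [-9/191; -80/191]
x' − x̄ = [-153/191, -1360/191] = K·y
y = (KᵀK)⁻¹·Kᵀ·(x' − x̄) = [17]
z = y + H·x̄ = [17] + [-18] = [-1]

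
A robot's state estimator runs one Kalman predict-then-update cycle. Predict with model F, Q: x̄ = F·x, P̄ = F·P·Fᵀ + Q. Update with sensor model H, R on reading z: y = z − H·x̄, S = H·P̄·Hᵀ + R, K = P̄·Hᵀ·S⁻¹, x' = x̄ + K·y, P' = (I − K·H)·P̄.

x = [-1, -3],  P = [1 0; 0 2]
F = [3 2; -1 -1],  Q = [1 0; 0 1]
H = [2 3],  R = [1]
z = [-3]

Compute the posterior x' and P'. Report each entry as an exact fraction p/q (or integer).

x̄ = F·x = [-9, 4]
P̄ = F·P·Fᵀ + Q = [18 -7; -7 4]
y = z − H·x̄ = [3]
S = H·P̄·Hᵀ + R = [25]
K = P̄·Hᵀ·S⁻¹ = [3/5; -2/25]
x' = x̄ + K·y = [-36/5, 94/25]
P' = (I − K·H)·P̄ = [9 -29/5; -29/5 96/25]

x' = [-36/5, 94/25]
P' = [9 -29/5; -29/5 96/25]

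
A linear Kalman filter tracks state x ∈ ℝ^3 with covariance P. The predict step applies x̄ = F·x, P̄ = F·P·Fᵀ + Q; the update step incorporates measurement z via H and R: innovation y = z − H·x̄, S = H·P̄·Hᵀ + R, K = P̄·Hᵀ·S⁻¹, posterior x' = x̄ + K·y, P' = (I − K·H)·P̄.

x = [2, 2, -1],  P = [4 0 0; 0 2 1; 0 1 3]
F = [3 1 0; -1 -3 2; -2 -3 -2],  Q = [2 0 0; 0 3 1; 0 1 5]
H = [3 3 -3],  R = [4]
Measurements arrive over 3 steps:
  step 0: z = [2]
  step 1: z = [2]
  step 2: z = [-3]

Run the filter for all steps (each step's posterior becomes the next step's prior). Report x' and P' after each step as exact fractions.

step 0: x' = [3352/587, -5726/587, -2776/587], P' = [9368/587 -7880/587 1376/587; -7880/587 14513/587 6645/587; 1376/587 6645/587 8181/587]
step 1: x' = [28984870/3009653, 44007006/3009653, 71000694/3009653], P' = [63865086/3009653 98943632/3009653 162344578/3009653; 98943632/3009653 203800299/3009653 302635511/3009653; 162344578/3009653 302635511/3009653 465744109/3009653]
step 2: x' = [248644285953/153995597159, 94358027615/153995597159, 495210075067/153995597159], P' = [832568885020/153995597159 618419987966/153995597159 1431678940822/153995597159; 618419987966/153995597159 2328171438123/153995597159 2949783958397/153995597159; 1431678940822/153995597159 2949783958397/153995597159 4433782636495/153995597159]

step 0: x̄ = F·x = [8, -10, -8]
step 0: P̄ = F·P·Fᵀ + Q = [40 -16 -32; -16 25 15; -32 15 63]
step 0: y = z − H·x̄ = [-16]
step 0: S = H·P̄·Hᵀ + R = [1174]
step 0: K = P̄·Hᵀ·S⁻¹ = [84/587; -9/587; -120/587]
step 0: x' = x̄ + K·y = [3352/587, -5726/587, -2776/587]
step 0: P' = (I − K·H)·P̄ = [9368/587 -7880/587 1376/587; -7880/587 14513/587 6645/587; 1376/587 6645/587 8181/587]
step 1: x̄ = F·x = [4330/587, 8274/587, 16026/587]
step 1: P̄ = F·P·Fᵀ + Q = [52719/587 28703/587 -34613/587; 28703/587 41946/587 43544/587; -34613/587 43544/587 199936/587]
step 1: y = z − H·x̄ = [11440/587]
step 1: S = H·P̄·Hᵀ + R = [3009653/587]
step 1: K = P̄·Hᵀ·S⁻¹ = [348105/3009653; 81315/3009653; -573015/3009653]
step 1: x' = x̄ + K·y = [28984870/3009653, 44007006/3009653, 71000694/3009653]
step 1: P' = (I − K·H)·P̄ = [63865086/3009653 98943632/3009653 162344578/3009653; 98943632/3009653 203800299/3009653 302635511/3009653; 162344578/3009653 302635511/3009653 465744109/3009653]
step 2: x̄ = F·x = [130961616/3009653, -19004500/3009653, -331992146/3009653]
step 2: P̄ = F·P·Fᵀ + Q = [1378267171/3009653 -213093985/3009653 -3662309855/3009653; -213093985/3009653 82730520/3009653 667769612/3009653; -3662309855/3009653 667769612/3009653 10085394076/3009653]
step 2: y = z − H·x̄ = [-1340876745/3009653]
step 2: S = H·P̄·Hᵀ + R = [153995597159/3009653]
step 2: K = P̄·Hᵀ·S⁻¹ = [14482449123/153995597159; -2394399231/153995597159; -39239802957/153995597159]
step 2: x' = x̄ + K·y = [248644285953/153995597159, 94358027615/153995597159, 495210075067/153995597159]
step 2: P' = (I − K·H)·P̄ = [832568885020/153995597159 618419987966/153995597159 1431678940822/153995597159; 618419987966/153995597159 2328171438123/153995597159 2949783958397/153995597159; 1431678940822/153995597159 2949783958397/153995597159 4433782636495/153995597159]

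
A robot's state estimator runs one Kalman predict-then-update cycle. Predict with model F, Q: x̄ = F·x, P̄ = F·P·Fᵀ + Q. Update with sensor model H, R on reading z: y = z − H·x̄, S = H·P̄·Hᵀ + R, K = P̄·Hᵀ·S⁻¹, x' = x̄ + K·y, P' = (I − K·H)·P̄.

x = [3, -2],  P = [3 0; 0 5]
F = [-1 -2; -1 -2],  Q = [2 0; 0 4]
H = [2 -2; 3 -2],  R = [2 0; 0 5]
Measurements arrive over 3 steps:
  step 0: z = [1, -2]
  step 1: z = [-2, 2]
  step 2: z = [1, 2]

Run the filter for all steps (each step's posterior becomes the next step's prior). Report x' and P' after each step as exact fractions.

step 0: x' = [-277/138, -965/414], P' = [241/46 817/138; 817/138 2909/414]
step 1: x' = [1460407/354527, 1802241/354527], P' = [2151709/354527 2437501/354527; 2437501/354527 2880679/354527]
step 2: x' = [-129620645/345288182, -364474447/345288182], P' = [2128026475/345288182 2411246785/345288182; 2411246785/345288182 2848485695/345288182]

step 0: x̄ = F·x = [1, 1]
step 0: P̄ = F·P·Fᵀ + Q = [25 23; 23 27]
step 0: y = z − H·x̄ = [1, -3]
step 0: S = H·P̄·Hᵀ + R = [26 28; 28 62]
step 0: K = P̄·Hᵀ·S⁻¹ = [-47/69 107/138; -229/207 307/414]
step 0: x' = x̄ + K·y = [-277/138, -965/414]
step 0: P' = (I − K·H)·P̄ = [241/46 817/138; 817/138 2909/414]
step 1: x̄ = F·x = [2761/414, 2761/414]
step 1: P̄ = F·P·Fᵀ + Q = [24437/414 23609/414; 23609/414 25265/414]
step 1: y = z − H·x̄ = [-2, -1933/414]
step 1: S = H·P̄·Hᵀ + R = [26 28; 28 39755/414]
step 1: K = P̄·Hᵀ·S⁻¹ = [-285792/354527 316025/354527; -443178/354527 310229/354527]
step 1: x' = x̄ + K·y = [1460407/354527, 1802241/354527]
step 1: P' = (I − K·H)·P̄ = [2151709/354527 2437501/354527; 2437501/354527 2880679/354527]
step 2: x̄ = F·x = [-5064889/354527, -5064889/354527]
step 2: P̄ = F·P·Fᵀ + Q = [24133483/354527 23424429/354527; 23424429/354527 24842537/354527]
step 2: y = z − H·x̄ = [1, 5773943/354527]
step 2: S = H·P̄·Hᵀ + R = [26 28; 28 37250982/354527]
step 2: K = P̄·Hᵀ·S⁻¹ = [-141610155/172644091 312317171/345288182; -218619455/172644091 307353793/345288182]
step 2: x' = x̄ + K·y = [-129620645/345288182, -364474447/345288182]
step 2: P' = (I − K·H)·P̄ = [2128026475/345288182 2411246785/345288182; 2411246785/345288182 2848485695/345288182]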